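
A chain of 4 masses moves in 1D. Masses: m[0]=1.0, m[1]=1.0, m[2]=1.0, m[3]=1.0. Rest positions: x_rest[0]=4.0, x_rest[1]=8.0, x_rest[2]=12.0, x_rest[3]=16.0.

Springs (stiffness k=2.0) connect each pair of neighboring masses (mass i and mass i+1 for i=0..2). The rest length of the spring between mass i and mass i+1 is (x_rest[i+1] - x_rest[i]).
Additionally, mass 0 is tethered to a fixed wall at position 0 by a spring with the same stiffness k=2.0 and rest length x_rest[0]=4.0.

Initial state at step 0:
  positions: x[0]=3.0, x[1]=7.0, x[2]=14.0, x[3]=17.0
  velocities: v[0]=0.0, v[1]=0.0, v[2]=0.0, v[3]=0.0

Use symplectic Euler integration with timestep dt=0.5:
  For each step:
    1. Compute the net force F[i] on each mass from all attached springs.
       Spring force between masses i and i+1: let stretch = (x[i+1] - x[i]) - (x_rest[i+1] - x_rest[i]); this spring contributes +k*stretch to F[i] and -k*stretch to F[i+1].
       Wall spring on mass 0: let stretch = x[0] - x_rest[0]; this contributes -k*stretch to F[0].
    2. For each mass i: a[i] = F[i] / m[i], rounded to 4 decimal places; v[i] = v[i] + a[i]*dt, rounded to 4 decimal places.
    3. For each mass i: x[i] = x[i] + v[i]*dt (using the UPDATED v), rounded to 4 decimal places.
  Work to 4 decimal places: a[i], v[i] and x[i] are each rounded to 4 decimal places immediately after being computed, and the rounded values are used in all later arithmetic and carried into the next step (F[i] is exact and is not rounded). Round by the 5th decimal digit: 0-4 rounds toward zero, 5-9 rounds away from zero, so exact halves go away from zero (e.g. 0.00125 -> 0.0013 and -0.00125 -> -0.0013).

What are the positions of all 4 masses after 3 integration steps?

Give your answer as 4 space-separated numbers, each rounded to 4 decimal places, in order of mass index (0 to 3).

Answer: 5.8750 8.6250 12.2500 15.8750

Derivation:
Step 0: x=[3.0000 7.0000 14.0000 17.0000] v=[0.0000 0.0000 0.0000 0.0000]
Step 1: x=[3.5000 8.5000 12.0000 17.5000] v=[1.0000 3.0000 -4.0000 1.0000]
Step 2: x=[4.7500 9.2500 11.0000 17.2500] v=[2.5000 1.5000 -2.0000 -0.5000]
Step 3: x=[5.8750 8.6250 12.2500 15.8750] v=[2.2500 -1.2500 2.5000 -2.7500]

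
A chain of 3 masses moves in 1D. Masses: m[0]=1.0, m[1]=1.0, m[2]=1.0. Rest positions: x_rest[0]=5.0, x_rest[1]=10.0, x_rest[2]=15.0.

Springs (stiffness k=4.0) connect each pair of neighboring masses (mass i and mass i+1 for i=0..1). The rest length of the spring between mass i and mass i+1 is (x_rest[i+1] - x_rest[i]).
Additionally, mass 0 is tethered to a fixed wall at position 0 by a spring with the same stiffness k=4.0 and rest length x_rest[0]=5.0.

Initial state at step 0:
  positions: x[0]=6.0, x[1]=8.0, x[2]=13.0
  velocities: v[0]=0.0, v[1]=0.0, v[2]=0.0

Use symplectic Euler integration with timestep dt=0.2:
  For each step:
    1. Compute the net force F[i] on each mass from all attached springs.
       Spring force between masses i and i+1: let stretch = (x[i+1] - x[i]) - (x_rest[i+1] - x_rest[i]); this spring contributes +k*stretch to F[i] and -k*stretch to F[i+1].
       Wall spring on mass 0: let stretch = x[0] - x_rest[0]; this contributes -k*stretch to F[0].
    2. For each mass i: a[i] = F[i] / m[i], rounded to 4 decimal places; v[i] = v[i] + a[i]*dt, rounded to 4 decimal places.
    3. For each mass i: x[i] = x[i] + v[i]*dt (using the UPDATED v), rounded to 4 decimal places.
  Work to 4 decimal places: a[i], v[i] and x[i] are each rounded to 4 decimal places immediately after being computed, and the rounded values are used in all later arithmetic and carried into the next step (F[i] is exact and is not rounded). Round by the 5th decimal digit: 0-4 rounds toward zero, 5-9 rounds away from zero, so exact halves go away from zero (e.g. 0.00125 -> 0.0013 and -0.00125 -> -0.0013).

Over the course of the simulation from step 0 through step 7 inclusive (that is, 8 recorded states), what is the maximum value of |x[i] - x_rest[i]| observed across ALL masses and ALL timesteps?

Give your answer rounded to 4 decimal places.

Step 0: x=[6.0000 8.0000 13.0000] v=[0.0000 0.0000 0.0000]
Step 1: x=[5.3600 8.4800 13.0000] v=[-3.2000 2.4000 0.0000]
Step 2: x=[4.3616 9.1840 13.0768] v=[-4.9920 3.5200 0.3840]
Step 3: x=[3.4369 9.7393 13.3308] v=[-4.6234 2.7763 1.2698]
Step 4: x=[2.9707 9.8608 13.8101] v=[-2.3310 0.6076 2.3966]
Step 5: x=[3.1316 9.5118 14.4575] v=[0.8045 -1.7450 3.2372]
Step 6: x=[3.8123 8.9333 15.1136] v=[3.4034 -2.8926 3.2806]
Step 7: x=[4.7024 8.5243 15.5809] v=[4.4504 -2.0452 2.3364]
Max displacement = 2.0293

Answer: 2.0293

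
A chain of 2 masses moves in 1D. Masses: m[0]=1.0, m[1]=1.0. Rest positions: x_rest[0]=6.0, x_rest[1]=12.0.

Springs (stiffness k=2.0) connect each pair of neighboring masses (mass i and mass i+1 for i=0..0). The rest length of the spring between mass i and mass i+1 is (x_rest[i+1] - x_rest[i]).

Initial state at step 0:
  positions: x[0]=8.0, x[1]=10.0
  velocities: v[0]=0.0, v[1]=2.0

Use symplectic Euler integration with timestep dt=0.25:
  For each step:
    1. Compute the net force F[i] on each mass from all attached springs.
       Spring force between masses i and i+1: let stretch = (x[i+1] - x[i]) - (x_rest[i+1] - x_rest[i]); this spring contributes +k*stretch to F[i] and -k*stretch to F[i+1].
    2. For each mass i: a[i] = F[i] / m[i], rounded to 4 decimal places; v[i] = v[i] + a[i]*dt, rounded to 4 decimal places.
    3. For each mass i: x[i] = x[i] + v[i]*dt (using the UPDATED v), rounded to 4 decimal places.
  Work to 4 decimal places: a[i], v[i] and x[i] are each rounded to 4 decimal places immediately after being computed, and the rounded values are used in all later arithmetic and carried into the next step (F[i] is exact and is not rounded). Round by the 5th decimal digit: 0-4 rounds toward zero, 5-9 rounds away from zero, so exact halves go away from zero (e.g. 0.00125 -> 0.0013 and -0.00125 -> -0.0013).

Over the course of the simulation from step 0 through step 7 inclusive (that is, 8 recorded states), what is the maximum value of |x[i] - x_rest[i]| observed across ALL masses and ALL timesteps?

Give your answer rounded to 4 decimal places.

Step 0: x=[8.0000 10.0000] v=[0.0000 2.0000]
Step 1: x=[7.5000 11.0000] v=[-2.0000 4.0000]
Step 2: x=[6.6875 12.3125] v=[-3.2500 5.2500]
Step 3: x=[5.8281 13.6719] v=[-3.4375 5.4375]
Step 4: x=[5.1992 14.8008] v=[-2.5156 4.5156]
Step 5: x=[5.0205 15.4795] v=[-0.7148 2.7148]
Step 6: x=[5.3992 15.6008] v=[1.5147 0.4853]
Step 7: x=[6.3031 15.1969] v=[3.6155 -1.6155]
Max displacement = 3.6008

Answer: 3.6008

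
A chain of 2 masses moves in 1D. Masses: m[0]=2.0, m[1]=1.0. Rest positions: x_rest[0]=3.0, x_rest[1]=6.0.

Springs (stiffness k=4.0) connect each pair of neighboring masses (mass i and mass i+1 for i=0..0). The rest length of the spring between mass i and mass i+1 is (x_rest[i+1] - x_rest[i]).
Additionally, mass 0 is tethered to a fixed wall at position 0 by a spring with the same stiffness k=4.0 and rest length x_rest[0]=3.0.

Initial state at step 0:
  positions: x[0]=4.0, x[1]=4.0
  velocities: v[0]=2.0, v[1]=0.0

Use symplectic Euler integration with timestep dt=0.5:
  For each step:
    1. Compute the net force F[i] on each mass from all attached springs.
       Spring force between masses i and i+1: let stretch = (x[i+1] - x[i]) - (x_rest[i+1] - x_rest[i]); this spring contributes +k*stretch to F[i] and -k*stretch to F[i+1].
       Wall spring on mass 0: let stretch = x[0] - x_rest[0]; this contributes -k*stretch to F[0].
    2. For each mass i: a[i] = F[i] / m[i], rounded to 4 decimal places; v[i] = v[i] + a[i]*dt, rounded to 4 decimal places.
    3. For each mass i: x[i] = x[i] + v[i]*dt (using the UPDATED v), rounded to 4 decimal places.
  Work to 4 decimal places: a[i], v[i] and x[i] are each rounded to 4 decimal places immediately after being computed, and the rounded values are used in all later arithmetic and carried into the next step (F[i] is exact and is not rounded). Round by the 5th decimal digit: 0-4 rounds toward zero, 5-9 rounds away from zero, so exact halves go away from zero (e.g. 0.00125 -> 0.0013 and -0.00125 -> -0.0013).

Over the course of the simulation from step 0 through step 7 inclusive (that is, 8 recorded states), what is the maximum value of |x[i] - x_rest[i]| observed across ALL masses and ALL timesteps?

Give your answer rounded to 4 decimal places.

Step 0: x=[4.0000 4.0000] v=[2.0000 0.0000]
Step 1: x=[3.0000 7.0000] v=[-2.0000 6.0000]
Step 2: x=[2.5000 9.0000] v=[-1.0000 4.0000]
Step 3: x=[4.0000 7.5000] v=[3.0000 -3.0000]
Step 4: x=[5.2500 5.5000] v=[2.5000 -4.0000]
Step 5: x=[4.0000 6.2500] v=[-2.5000 1.5000]
Step 6: x=[1.8750 7.7500] v=[-4.2500 3.0000]
Step 7: x=[1.7500 6.3750] v=[-0.2500 -2.7500]
Max displacement = 3.0000

Answer: 3.0000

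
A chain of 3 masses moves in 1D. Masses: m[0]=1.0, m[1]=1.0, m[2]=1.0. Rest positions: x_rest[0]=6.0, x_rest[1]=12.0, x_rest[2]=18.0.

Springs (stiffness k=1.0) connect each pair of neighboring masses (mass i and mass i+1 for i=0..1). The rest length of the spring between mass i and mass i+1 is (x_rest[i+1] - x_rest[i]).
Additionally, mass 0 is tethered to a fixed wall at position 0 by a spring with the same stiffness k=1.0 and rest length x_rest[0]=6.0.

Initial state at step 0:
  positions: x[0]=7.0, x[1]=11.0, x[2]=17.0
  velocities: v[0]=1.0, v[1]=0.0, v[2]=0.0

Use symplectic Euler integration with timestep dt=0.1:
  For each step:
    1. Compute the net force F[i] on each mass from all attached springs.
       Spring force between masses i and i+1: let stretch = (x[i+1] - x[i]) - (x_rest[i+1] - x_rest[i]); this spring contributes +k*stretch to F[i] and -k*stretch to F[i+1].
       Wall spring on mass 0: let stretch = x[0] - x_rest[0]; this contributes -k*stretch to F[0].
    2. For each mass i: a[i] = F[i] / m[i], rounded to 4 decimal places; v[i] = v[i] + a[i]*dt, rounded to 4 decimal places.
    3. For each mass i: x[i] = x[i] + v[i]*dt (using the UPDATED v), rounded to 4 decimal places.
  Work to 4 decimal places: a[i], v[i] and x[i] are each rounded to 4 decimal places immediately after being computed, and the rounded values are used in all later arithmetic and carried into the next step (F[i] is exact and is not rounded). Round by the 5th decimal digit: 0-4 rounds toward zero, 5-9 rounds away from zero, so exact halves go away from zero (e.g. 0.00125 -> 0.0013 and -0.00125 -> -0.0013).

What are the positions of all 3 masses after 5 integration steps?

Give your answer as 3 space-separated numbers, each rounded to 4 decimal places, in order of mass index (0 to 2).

Step 0: x=[7.0000 11.0000 17.0000] v=[1.0000 0.0000 0.0000]
Step 1: x=[7.0700 11.0200 17.0000] v=[0.7000 0.2000 0.0000]
Step 2: x=[7.1088 11.0603 17.0002] v=[0.3880 0.4030 0.0020]
Step 3: x=[7.1160 11.1205 17.0010] v=[0.0723 0.6018 0.0080]
Step 4: x=[7.0921 11.1994 17.0030] v=[-0.2389 0.7894 0.0200]
Step 5: x=[7.0384 11.2953 17.0070] v=[-0.5374 0.9590 0.0396]

Answer: 7.0384 11.2953 17.0070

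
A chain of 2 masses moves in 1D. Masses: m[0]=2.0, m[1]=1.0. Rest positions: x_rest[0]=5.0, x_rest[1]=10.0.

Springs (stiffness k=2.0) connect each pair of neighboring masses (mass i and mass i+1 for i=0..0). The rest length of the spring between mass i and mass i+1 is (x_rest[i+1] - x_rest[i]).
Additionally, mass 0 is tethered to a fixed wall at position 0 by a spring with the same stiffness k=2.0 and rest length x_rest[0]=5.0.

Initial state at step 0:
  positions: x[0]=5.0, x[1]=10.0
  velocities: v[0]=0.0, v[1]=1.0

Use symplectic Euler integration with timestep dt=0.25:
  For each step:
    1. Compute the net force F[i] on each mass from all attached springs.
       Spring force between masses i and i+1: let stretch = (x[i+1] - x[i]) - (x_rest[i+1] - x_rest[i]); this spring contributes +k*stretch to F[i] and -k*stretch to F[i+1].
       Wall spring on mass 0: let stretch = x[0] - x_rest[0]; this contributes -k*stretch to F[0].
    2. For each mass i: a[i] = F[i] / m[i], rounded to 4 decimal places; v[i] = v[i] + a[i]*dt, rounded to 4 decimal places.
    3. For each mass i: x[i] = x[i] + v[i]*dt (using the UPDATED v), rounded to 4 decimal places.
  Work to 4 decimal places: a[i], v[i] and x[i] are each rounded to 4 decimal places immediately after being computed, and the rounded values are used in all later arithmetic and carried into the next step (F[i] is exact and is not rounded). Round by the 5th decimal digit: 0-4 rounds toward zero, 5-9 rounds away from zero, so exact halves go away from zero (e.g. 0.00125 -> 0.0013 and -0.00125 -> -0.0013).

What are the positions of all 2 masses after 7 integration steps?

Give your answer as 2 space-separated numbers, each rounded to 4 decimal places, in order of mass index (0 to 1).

Answer: 5.4759 10.6055

Derivation:
Step 0: x=[5.0000 10.0000] v=[0.0000 1.0000]
Step 1: x=[5.0000 10.2500] v=[0.0000 1.0000]
Step 2: x=[5.0156 10.4688] v=[0.0625 0.8750]
Step 3: x=[5.0586 10.6309] v=[0.1719 0.6484]
Step 4: x=[5.1337 10.7215] v=[0.3003 0.3623]
Step 5: x=[5.2372 10.7386] v=[0.4138 0.0684]
Step 6: x=[5.3572 10.6930] v=[0.4799 -0.1823]
Step 7: x=[5.4759 10.6055] v=[0.4746 -0.3502]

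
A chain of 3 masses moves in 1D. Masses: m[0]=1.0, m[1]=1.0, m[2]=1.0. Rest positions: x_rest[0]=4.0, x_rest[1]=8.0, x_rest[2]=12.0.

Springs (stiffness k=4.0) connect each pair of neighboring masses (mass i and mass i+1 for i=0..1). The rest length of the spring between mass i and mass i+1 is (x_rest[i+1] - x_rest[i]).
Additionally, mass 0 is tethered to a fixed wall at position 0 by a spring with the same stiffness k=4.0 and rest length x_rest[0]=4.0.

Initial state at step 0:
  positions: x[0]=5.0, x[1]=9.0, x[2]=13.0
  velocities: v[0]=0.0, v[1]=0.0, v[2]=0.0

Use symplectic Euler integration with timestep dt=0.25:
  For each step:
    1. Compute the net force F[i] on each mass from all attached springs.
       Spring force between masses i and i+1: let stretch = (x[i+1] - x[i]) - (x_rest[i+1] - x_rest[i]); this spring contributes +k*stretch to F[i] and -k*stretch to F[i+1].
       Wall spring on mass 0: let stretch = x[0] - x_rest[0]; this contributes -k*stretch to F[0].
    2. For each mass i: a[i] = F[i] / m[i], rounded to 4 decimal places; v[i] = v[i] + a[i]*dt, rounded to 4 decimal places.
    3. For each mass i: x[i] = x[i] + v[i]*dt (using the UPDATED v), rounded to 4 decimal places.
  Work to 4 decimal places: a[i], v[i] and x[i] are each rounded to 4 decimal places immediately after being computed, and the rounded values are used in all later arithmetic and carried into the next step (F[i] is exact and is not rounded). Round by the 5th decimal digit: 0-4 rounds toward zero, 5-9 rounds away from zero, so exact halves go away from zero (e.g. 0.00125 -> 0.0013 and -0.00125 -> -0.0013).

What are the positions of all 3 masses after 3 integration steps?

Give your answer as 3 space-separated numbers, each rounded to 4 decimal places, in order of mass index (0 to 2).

Step 0: x=[5.0000 9.0000 13.0000] v=[0.0000 0.0000 0.0000]
Step 1: x=[4.7500 9.0000 13.0000] v=[-1.0000 0.0000 0.0000]
Step 2: x=[4.3750 8.9375 13.0000] v=[-1.5000 -0.2500 0.0000]
Step 3: x=[4.0469 8.7500 12.9844] v=[-1.3125 -0.7500 -0.0625]

Answer: 4.0469 8.7500 12.9844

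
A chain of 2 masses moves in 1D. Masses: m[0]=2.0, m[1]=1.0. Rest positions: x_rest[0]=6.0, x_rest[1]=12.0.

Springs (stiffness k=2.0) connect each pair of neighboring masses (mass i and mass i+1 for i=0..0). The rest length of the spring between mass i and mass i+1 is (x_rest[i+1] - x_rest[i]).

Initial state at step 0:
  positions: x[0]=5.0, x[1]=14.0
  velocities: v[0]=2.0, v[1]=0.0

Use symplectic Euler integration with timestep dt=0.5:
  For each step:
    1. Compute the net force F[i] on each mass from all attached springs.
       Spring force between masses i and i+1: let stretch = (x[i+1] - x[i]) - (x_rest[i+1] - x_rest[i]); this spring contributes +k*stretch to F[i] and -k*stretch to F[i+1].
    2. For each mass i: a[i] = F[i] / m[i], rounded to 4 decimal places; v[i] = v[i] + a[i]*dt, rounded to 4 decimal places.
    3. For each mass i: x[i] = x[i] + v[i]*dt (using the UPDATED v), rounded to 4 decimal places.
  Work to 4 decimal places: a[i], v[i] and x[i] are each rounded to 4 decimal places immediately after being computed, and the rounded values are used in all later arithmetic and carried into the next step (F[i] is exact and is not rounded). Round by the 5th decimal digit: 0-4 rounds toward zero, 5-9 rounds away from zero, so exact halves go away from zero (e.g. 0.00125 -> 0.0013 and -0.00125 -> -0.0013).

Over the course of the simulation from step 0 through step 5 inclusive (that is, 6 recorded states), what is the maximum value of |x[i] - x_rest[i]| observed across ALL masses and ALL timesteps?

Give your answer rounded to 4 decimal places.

Step 0: x=[5.0000 14.0000] v=[2.0000 0.0000]
Step 1: x=[6.7500 12.5000] v=[3.5000 -3.0000]
Step 2: x=[8.4375 11.1250] v=[3.3750 -2.7500]
Step 3: x=[9.2969 11.4063] v=[1.7188 0.5625]
Step 4: x=[9.1837 13.6329] v=[-0.2265 4.4531]
Step 5: x=[8.6828 16.6349] v=[-1.0019 6.0039]
Max displacement = 4.6349

Answer: 4.6349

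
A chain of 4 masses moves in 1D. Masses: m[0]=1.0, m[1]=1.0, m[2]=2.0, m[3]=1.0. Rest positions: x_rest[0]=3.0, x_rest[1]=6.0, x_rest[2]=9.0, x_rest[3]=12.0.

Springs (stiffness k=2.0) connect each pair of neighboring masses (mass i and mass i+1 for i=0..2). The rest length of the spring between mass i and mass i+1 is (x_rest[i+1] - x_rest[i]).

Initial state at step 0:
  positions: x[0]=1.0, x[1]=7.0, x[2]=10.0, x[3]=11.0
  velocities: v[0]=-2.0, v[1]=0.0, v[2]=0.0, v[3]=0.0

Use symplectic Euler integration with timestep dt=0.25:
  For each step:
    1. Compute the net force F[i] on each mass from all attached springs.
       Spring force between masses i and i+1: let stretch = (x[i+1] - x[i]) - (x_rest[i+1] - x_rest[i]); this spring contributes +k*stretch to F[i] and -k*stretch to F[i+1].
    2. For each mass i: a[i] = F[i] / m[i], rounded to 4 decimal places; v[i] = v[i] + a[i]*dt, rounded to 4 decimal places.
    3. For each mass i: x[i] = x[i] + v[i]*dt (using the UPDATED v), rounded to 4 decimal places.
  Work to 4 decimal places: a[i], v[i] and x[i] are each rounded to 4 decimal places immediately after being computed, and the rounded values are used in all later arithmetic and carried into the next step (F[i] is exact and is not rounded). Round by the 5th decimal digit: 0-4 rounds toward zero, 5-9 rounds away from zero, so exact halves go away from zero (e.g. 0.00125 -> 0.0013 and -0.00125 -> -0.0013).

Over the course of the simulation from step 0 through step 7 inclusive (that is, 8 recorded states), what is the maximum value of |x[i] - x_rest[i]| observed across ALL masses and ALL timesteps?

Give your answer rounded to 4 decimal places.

Answer: 2.2031

Derivation:
Step 0: x=[1.0000 7.0000 10.0000 11.0000] v=[-2.0000 0.0000 0.0000 0.0000]
Step 1: x=[0.8750 6.6250 9.8750 11.2500] v=[-0.5000 -1.5000 -0.5000 1.0000]
Step 2: x=[1.0938 5.9375 9.6328 11.7031] v=[0.8750 -2.7500 -0.9688 1.8125]
Step 3: x=[1.5430 5.1065 9.2890 12.2725] v=[1.7969 -3.3242 -1.3751 2.2774]
Step 4: x=[2.0627 4.3528 8.8703 12.8439] v=[2.0787 -3.0147 -1.6749 2.2857]
Step 5: x=[2.4937 3.8776 8.4176 13.2936] v=[1.7238 -1.9010 -1.8109 1.7989]
Step 6: x=[2.7227 3.7969 7.9859 13.5088] v=[0.9158 -0.3230 -1.7269 0.8609]
Step 7: x=[2.7109 4.1055 7.6376 13.4087] v=[-0.0471 1.2344 -1.3934 -0.4006]
Max displacement = 2.2031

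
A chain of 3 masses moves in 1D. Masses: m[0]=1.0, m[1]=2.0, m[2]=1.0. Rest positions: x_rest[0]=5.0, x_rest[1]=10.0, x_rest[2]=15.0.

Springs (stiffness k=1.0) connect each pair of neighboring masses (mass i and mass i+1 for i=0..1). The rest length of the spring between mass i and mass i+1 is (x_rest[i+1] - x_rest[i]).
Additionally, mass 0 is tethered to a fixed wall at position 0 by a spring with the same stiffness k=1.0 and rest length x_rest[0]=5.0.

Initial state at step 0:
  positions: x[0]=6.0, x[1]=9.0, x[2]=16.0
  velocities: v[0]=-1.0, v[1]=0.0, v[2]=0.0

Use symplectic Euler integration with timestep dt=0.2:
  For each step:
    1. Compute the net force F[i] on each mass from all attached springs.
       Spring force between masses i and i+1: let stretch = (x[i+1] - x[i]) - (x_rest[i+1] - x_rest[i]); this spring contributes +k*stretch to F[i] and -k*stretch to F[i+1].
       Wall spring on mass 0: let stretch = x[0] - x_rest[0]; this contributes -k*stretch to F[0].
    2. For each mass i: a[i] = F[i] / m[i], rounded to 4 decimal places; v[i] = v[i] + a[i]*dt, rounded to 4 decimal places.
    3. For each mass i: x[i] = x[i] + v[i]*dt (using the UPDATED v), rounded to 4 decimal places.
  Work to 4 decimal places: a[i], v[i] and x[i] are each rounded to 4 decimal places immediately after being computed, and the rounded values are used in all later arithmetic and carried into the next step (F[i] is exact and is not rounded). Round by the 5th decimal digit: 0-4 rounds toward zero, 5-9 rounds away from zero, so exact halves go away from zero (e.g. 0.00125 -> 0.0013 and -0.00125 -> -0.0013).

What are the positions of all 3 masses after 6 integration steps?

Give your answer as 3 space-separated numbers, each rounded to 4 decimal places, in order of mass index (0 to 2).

Step 0: x=[6.0000 9.0000 16.0000] v=[-1.0000 0.0000 0.0000]
Step 1: x=[5.6800 9.0800 15.9200] v=[-1.6000 0.4000 -0.4000]
Step 2: x=[5.2688 9.2288 15.7664] v=[-2.0560 0.7440 -0.7680]
Step 3: x=[4.8052 9.4292 15.5513] v=[-2.3178 1.0018 -1.0755]
Step 4: x=[4.3344 9.6595 15.2913] v=[-2.3540 1.1516 -1.2999]
Step 5: x=[3.9032 9.8960 15.0060] v=[-2.1559 1.1823 -1.4263]
Step 6: x=[3.5556 10.1148 14.7163] v=[-1.7380 1.0940 -1.4483]

Answer: 3.5556 10.1148 14.7163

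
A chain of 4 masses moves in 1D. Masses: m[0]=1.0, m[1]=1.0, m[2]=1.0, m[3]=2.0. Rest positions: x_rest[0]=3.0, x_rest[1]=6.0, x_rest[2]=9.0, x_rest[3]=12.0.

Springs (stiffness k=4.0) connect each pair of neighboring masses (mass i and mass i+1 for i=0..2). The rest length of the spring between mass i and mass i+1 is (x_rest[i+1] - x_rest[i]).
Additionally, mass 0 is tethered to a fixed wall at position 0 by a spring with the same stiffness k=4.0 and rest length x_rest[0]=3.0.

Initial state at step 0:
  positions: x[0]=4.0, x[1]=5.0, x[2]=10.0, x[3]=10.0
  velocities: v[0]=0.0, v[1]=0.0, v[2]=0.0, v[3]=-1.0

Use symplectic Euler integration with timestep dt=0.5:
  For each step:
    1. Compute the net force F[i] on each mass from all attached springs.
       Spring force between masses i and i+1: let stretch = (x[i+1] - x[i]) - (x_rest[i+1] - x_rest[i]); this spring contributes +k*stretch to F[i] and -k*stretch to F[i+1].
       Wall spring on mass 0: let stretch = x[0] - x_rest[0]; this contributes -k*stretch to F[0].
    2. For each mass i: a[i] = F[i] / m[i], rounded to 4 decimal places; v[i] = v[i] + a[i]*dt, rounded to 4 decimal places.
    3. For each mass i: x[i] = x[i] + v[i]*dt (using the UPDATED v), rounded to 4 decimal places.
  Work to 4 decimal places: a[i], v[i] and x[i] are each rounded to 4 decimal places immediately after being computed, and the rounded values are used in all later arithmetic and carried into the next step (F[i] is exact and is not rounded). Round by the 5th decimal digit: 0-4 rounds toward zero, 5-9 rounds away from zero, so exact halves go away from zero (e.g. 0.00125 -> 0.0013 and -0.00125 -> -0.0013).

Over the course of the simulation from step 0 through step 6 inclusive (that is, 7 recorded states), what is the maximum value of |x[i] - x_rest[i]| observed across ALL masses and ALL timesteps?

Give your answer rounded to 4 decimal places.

Answer: 5.0000

Derivation:
Step 0: x=[4.0000 5.0000 10.0000 10.0000] v=[0.0000 0.0000 0.0000 -1.0000]
Step 1: x=[1.0000 9.0000 5.0000 11.0000] v=[-6.0000 8.0000 -10.0000 2.0000]
Step 2: x=[5.0000 1.0000 10.0000 10.5000] v=[8.0000 -16.0000 10.0000 -1.0000]
Step 3: x=[0.0000 6.0000 6.5000 11.2500] v=[-10.0000 10.0000 -7.0000 1.5000]
Step 4: x=[1.0000 5.5000 7.2500 11.1250] v=[2.0000 -1.0000 1.5000 -0.2500]
Step 5: x=[5.5000 2.2500 10.1250 10.5625] v=[9.0000 -6.5000 5.7500 -1.1250]
Step 6: x=[1.2500 10.1250 5.5625 11.2813] v=[-8.5000 15.7500 -9.1250 1.4375]
Max displacement = 5.0000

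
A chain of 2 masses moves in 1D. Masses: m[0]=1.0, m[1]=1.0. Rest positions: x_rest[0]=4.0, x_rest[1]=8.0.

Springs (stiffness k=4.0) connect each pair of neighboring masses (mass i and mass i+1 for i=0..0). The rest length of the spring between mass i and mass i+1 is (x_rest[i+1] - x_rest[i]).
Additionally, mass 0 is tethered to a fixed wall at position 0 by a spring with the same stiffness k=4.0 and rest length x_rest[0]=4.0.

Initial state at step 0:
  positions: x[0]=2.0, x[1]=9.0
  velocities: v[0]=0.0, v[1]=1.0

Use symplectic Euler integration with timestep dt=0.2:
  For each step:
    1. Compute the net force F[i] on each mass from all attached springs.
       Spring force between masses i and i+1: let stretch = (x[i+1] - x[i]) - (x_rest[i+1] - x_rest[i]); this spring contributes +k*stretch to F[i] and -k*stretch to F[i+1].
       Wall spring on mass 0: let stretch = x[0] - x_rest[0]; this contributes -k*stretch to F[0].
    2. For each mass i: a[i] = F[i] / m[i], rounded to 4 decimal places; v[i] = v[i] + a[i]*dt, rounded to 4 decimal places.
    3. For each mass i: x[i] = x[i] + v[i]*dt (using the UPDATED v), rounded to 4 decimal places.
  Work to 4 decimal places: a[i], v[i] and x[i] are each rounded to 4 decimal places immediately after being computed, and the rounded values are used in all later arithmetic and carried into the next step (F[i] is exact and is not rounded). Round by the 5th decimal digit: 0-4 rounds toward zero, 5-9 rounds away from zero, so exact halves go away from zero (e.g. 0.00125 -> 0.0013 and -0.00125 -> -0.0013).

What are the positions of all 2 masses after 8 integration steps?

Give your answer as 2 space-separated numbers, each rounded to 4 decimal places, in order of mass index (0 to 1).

Step 0: x=[2.0000 9.0000] v=[0.0000 1.0000]
Step 1: x=[2.8000 8.7200] v=[4.0000 -1.4000]
Step 2: x=[4.0992 8.1328] v=[6.4960 -2.9360]
Step 3: x=[5.3879 7.5402] v=[6.4435 -2.9629]
Step 4: x=[6.1589 7.2433] v=[3.8550 -1.4847]
Step 5: x=[6.1180 7.4129] v=[-0.2046 0.8478]
Step 6: x=[5.3054 8.0153] v=[-4.0631 3.0119]
Step 7: x=[4.0775 8.8241] v=[-6.1395 4.0440]
Step 8: x=[2.9567 9.5134] v=[-5.6042 3.4467]

Answer: 2.9567 9.5134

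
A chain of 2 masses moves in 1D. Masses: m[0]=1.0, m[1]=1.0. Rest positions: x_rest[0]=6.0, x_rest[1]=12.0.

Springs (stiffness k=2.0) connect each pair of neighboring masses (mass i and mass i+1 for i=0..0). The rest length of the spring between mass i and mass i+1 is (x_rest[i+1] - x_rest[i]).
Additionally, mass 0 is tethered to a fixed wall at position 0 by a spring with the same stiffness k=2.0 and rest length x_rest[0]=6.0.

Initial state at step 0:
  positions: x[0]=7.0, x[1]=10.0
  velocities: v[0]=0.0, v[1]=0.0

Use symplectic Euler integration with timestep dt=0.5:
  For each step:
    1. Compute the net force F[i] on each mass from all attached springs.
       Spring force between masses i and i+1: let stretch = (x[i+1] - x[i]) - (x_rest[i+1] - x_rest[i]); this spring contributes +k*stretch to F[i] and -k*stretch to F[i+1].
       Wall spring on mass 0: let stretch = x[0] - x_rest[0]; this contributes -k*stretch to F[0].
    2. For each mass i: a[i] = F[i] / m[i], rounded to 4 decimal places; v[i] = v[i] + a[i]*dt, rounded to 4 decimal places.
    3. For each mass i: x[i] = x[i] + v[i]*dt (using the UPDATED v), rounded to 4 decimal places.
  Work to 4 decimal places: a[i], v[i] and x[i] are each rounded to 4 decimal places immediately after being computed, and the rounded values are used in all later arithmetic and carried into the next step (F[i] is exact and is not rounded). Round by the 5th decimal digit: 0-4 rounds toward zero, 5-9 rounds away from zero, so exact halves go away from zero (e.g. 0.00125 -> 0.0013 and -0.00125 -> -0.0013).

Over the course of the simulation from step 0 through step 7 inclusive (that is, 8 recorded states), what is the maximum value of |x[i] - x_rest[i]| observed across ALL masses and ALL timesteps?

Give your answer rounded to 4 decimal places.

Answer: 2.2813

Derivation:
Step 0: x=[7.0000 10.0000] v=[0.0000 0.0000]
Step 1: x=[5.0000 11.5000] v=[-4.0000 3.0000]
Step 2: x=[3.7500 12.7500] v=[-2.5000 2.5000]
Step 3: x=[5.1250 12.5000] v=[2.7500 -0.5000]
Step 4: x=[7.6250 11.5625] v=[5.0000 -1.8750]
Step 5: x=[8.2813 11.6563] v=[1.3125 0.1875]
Step 6: x=[6.4844 13.0626] v=[-3.5938 2.8125]
Step 7: x=[4.7344 14.1798] v=[-3.5000 2.2343]
Max displacement = 2.2813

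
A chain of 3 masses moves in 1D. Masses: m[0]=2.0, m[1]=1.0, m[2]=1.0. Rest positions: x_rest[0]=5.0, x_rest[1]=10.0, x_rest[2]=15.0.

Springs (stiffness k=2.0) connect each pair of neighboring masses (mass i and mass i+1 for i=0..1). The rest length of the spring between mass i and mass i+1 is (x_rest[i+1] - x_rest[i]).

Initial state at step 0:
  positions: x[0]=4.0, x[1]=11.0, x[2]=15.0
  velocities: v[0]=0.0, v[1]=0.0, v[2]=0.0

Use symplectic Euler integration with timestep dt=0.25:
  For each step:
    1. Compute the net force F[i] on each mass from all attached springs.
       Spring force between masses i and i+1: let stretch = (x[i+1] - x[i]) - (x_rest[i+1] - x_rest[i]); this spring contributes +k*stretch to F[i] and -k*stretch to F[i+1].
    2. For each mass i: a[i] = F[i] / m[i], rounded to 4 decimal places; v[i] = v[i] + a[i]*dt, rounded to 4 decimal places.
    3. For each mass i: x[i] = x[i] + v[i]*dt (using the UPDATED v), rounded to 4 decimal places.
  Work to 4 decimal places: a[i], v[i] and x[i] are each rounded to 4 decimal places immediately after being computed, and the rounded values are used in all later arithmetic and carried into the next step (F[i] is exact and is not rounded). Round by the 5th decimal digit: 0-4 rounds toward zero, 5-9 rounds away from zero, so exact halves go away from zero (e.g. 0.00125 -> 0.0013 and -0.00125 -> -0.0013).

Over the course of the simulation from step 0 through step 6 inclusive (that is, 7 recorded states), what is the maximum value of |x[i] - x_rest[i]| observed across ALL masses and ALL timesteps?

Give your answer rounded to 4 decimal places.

Step 0: x=[4.0000 11.0000 15.0000] v=[0.0000 0.0000 0.0000]
Step 1: x=[4.1250 10.6250 15.1250] v=[0.5000 -1.5000 0.5000]
Step 2: x=[4.3438 10.0000 15.3125] v=[0.8750 -2.5000 0.7500]
Step 3: x=[4.6036 9.3320 15.4610] v=[1.0391 -2.6719 0.5938]
Step 4: x=[4.8464 8.8391 15.4683] v=[0.9712 -1.9716 0.0293]
Step 5: x=[5.0263 8.6758 15.2720] v=[0.7194 -0.6534 -0.7853]
Step 6: x=[5.1218 8.8808 14.8762] v=[0.3818 0.8200 -1.5834]
Max displacement = 1.3242

Answer: 1.3242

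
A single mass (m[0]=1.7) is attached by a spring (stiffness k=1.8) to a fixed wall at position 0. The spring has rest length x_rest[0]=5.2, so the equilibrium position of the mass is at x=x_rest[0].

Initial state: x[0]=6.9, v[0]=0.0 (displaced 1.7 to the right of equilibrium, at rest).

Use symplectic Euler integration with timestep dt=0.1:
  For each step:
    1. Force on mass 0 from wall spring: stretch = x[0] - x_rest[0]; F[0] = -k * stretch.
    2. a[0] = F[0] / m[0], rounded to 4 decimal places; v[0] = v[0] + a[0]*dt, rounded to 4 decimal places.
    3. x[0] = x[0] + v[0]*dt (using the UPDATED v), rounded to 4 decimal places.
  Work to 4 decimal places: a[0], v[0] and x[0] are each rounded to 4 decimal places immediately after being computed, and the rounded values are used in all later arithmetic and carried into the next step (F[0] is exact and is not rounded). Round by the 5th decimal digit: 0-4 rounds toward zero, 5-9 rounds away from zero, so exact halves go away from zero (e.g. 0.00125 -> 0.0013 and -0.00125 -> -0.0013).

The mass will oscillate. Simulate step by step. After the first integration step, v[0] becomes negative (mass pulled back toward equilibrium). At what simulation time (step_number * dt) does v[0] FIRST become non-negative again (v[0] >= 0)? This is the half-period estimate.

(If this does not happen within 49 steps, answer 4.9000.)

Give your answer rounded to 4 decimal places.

Step 0: x=[6.9000] v=[0.0000]
Step 1: x=[6.8820] v=[-0.1800]
Step 2: x=[6.8462] v=[-0.3581]
Step 3: x=[6.7930] v=[-0.5324]
Step 4: x=[6.7229] v=[-0.7011]
Step 5: x=[6.6367] v=[-0.8624]
Step 6: x=[6.5353] v=[-1.0145]
Step 7: x=[6.4197] v=[-1.1559]
Step 8: x=[6.2912] v=[-1.2850]
Step 9: x=[6.1512] v=[-1.4005]
Step 10: x=[6.0011] v=[-1.5012]
Step 11: x=[5.8425] v=[-1.5860]
Step 12: x=[5.6771] v=[-1.6540]
Step 13: x=[5.5067] v=[-1.7045]
Step 14: x=[5.3330] v=[-1.7370]
Step 15: x=[5.1579] v=[-1.7511]
Step 16: x=[4.9832] v=[-1.7466]
Step 17: x=[4.8108] v=[-1.7236]
Step 18: x=[4.6426] v=[-1.6824]
Step 19: x=[4.4803] v=[-1.6234]
Step 20: x=[4.3256] v=[-1.5472]
Step 21: x=[4.1801] v=[-1.4546]
Step 22: x=[4.0454] v=[-1.3466]
Step 23: x=[3.9230] v=[-1.2244]
Step 24: x=[3.8141] v=[-1.0892]
Step 25: x=[3.7199] v=[-0.9425]
Step 26: x=[3.6413] v=[-0.7858]
Step 27: x=[3.5792] v=[-0.6208]
Step 28: x=[3.5343] v=[-0.4492]
Step 29: x=[3.5070] v=[-0.2728]
Step 30: x=[3.4977] v=[-0.0935]
Step 31: x=[3.5064] v=[0.0867]
First v>=0 after going negative at step 31, time=3.1000

Answer: 3.1000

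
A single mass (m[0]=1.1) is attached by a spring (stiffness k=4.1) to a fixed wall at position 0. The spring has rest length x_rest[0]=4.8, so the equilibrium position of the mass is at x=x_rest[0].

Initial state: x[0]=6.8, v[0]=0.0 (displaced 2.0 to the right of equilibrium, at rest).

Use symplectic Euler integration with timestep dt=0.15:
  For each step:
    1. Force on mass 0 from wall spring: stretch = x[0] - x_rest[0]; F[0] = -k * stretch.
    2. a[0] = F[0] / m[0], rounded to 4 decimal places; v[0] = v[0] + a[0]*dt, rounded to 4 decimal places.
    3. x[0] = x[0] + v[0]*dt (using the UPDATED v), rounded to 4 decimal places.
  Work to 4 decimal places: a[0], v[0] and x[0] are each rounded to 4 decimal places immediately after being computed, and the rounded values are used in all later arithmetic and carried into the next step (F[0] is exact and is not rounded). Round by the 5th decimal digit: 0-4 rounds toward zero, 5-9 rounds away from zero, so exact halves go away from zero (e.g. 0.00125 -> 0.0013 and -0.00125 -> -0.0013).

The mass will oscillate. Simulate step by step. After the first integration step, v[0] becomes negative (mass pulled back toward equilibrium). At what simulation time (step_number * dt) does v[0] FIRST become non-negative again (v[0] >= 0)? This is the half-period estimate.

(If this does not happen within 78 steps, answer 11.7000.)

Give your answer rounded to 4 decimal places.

Step 0: x=[6.8000] v=[0.0000]
Step 1: x=[6.6323] v=[-1.1182]
Step 2: x=[6.3109] v=[-2.1426]
Step 3: x=[5.8628] v=[-2.9873]
Step 4: x=[5.3256] v=[-3.5815]
Step 5: x=[4.7443] v=[-3.8754]
Step 6: x=[4.1677] v=[-3.8443]
Step 7: x=[3.6441] v=[-3.4908]
Step 8: x=[3.2174] v=[-2.8445]
Step 9: x=[2.9234] v=[-1.9597]
Step 10: x=[2.7868] v=[-0.9105]
Step 11: x=[2.8191] v=[0.2151]
First v>=0 after going negative at step 11, time=1.6500

Answer: 1.6500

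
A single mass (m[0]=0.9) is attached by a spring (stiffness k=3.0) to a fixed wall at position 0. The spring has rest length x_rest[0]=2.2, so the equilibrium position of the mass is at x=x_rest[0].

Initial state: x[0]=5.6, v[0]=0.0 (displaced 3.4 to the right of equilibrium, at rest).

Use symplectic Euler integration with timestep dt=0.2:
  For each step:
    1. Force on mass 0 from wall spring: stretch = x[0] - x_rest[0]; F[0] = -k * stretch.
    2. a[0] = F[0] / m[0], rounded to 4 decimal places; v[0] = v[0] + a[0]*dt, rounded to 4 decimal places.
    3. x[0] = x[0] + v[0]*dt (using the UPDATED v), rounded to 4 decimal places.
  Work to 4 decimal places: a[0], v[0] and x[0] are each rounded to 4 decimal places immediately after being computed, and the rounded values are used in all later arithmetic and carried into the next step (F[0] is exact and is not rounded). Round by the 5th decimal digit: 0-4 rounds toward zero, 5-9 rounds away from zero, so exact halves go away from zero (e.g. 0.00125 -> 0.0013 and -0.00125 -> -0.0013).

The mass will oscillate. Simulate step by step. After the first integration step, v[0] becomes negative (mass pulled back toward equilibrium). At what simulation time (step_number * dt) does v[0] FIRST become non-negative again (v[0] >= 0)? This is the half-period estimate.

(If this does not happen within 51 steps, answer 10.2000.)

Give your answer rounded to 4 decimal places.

Answer: 1.8000

Derivation:
Step 0: x=[5.6000] v=[0.0000]
Step 1: x=[5.1467] v=[-2.2667]
Step 2: x=[4.3005] v=[-4.2312]
Step 3: x=[3.1742] v=[-5.6315]
Step 4: x=[1.9180] v=[-6.2810]
Step 5: x=[0.6994] v=[-6.0930]
Step 6: x=[-0.3191] v=[-5.0926]
Step 7: x=[-1.0017] v=[-3.4132]
Step 8: x=[-1.2574] v=[-1.2787]
Step 9: x=[-1.0522] v=[1.0262]
First v>=0 after going negative at step 9, time=1.8000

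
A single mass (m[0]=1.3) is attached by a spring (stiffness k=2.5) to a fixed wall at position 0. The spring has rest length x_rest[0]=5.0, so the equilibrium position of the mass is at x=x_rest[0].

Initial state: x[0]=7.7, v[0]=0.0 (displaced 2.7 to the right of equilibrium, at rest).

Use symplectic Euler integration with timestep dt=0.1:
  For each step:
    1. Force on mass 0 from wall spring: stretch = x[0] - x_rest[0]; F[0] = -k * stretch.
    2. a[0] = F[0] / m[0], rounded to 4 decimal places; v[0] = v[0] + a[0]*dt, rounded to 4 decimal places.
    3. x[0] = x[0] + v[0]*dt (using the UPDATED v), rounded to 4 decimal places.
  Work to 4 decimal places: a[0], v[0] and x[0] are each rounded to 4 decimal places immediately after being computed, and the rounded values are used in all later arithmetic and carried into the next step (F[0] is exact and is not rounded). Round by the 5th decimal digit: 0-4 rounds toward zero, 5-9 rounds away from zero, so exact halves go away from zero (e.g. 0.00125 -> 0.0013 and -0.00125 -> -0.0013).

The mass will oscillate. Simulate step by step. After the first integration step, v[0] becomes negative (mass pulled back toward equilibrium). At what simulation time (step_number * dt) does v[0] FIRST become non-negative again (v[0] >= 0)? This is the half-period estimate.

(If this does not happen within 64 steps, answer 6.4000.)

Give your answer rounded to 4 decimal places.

Answer: 2.3000

Derivation:
Step 0: x=[7.7000] v=[0.0000]
Step 1: x=[7.6481] v=[-0.5192]
Step 2: x=[7.5453] v=[-1.0285]
Step 3: x=[7.3935] v=[-1.5180]
Step 4: x=[7.1957] v=[-1.9783]
Step 5: x=[6.9556] v=[-2.4006]
Step 6: x=[6.6779] v=[-2.7767]
Step 7: x=[6.3680] v=[-3.0994]
Step 8: x=[6.0318] v=[-3.3625]
Step 9: x=[5.6757] v=[-3.5609]
Step 10: x=[5.3066] v=[-3.6908]
Step 11: x=[4.9316] v=[-3.7498]
Step 12: x=[4.5579] v=[-3.7367]
Step 13: x=[4.1927] v=[-3.6517]
Step 14: x=[3.8431] v=[-3.4965]
Step 15: x=[3.5157] v=[-3.2740]
Step 16: x=[3.2168] v=[-2.9886]
Step 17: x=[2.9522] v=[-2.6457]
Step 18: x=[2.7270] v=[-2.2519]
Step 19: x=[2.5455] v=[-1.8148]
Step 20: x=[2.4112] v=[-1.3428]
Step 21: x=[2.3267] v=[-0.8450]
Step 22: x=[2.2936] v=[-0.3309]
Step 23: x=[2.3126] v=[0.1896]
First v>=0 after going negative at step 23, time=2.3000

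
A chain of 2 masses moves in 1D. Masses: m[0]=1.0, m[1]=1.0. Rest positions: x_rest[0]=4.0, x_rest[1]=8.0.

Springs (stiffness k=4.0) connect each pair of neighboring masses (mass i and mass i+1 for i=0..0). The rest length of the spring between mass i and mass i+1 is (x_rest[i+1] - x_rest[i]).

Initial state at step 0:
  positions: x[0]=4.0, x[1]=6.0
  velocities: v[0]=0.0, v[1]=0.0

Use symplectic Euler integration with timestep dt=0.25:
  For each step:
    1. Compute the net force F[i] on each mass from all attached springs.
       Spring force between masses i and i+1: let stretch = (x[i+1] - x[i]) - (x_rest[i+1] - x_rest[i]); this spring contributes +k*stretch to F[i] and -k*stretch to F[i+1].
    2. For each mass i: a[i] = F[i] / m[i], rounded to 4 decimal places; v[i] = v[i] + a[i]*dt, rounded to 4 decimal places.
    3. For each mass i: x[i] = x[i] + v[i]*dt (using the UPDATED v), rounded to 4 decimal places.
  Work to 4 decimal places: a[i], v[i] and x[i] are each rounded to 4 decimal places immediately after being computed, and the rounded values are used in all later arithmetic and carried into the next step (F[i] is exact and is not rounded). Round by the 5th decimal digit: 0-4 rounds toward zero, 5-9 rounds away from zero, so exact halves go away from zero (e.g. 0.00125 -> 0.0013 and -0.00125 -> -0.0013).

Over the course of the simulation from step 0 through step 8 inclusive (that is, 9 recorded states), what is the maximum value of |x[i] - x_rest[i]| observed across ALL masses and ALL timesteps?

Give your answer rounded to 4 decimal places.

Answer: 2.0625

Derivation:
Step 0: x=[4.0000 6.0000] v=[0.0000 0.0000]
Step 1: x=[3.5000 6.5000] v=[-2.0000 2.0000]
Step 2: x=[2.7500 7.2500] v=[-3.0000 3.0000]
Step 3: x=[2.1250 7.8750] v=[-2.5000 2.5000]
Step 4: x=[1.9375 8.0625] v=[-0.7500 0.7500]
Step 5: x=[2.2813 7.7188] v=[1.3750 -1.3750]
Step 6: x=[2.9844 7.0157] v=[2.8125 -2.8125]
Step 7: x=[3.6954 6.3048] v=[2.8438 -2.8438]
Step 8: x=[4.0587 5.9415] v=[1.4532 -1.4532]
Max displacement = 2.0625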